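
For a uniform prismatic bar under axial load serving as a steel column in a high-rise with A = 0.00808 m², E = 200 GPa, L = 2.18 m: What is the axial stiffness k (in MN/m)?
Model: a uniform prismatic bar under axial load, so k = (A·E) / L.
Convert to SI units:
  E = 200 GPa = 2 × 10¹¹ Pa
Substitute:
  k = (0.00808 × (2 × 10¹¹)) / 2.18
  k = 7.413 × 10⁸ N/m
Convert: k = 7.413 × 10⁸ N/m = 741.3 MN/m
Final answer: k = 741.3 MN/m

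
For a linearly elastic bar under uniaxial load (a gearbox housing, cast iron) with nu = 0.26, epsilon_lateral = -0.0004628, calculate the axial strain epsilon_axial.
Model: a linearly elastic bar under uniaxial load, so epsilon_lateral = -nu·epsilon_axial.
Solve for epsilon_axial: epsilon_axial = -epsilon_lateral / nu.
Substitute:
  epsilon_axial = -(-0.0004628) / 0.26
  epsilon_axial = 0.00178
Final answer: epsilon_axial = 0.00178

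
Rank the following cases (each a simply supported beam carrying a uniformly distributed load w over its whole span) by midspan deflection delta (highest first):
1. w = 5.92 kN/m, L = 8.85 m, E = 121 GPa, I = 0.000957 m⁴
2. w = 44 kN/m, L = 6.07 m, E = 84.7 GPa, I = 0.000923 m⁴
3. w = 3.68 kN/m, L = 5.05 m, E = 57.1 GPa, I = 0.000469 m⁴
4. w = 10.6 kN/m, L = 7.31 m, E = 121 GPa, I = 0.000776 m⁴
Model: a simply supported beam carrying a uniformly distributed load w over its whole span, so delta = (5·w·L^4) / (384·E·I) (SI units).
  Case 1: delta = (5 × 5920 × 8.85^4) / (384 × (1.21 × 10¹¹) × 0.000957) = 0.004084 m = 4.084 mm
  Case 2: delta = (5 × 44000 × 6.07^4) / (384 × (8.47 × 10¹⁰) × 0.000923) = 0.009949 m = 9.949 mm
  Case 3: delta = (5 × 3680 × 5.05^4) / (384 × (5.71 × 10¹⁰) × 0.000469) = 0.001164 m = 1.164 mm
  Case 4: delta = (5 × 10600 × 7.31^4) / (384 × (1.21 × 10¹¹) × 0.000776) = 0.004197 m = 4.197 mm
Ordering: 9.949 mm (case 2) > 4.197 mm (case 4) > 4.084 mm (case 1) > 1.164 mm (case 3)
Final answer: 2, 4, 1, 3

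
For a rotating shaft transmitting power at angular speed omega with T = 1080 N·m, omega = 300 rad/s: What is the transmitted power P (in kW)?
Model: a rotating shaft transmitting power at angular speed omega, so P = T·omega.
Substitute:
  P = 1080 × 300
  P = 324000 W
Convert: P = 324000 W = 324 kW
Final answer: P = 324 kW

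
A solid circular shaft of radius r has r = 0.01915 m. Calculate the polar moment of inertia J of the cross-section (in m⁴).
Model: a solid circular shaft of radius r, so J = (π·r^4) / 2.
Substitute:
  J = (π × 0.01915^4) / 2
  J = 2.112 × 10⁻⁷ m⁴
Final answer: J = 2.112 × 10⁻⁷ m⁴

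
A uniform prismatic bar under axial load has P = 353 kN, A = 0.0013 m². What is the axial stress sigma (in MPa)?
Model: a uniform prismatic bar under axial load, so sigma = P / A.
Convert to SI units:
  P = 353 kN = 353000 N
Substitute:
  sigma = 353000 / 0.0013
  sigma = 2.715 × 10⁸ Pa
Convert: sigma = 2.715 × 10⁸ Pa = 271.5 MPa
Final answer: sigma = 271.5 MPa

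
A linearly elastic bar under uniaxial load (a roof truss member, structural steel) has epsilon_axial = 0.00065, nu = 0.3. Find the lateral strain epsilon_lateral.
Model: a linearly elastic bar under uniaxial load, so epsilon_lateral = -nu·epsilon_axial.
Substitute:
  epsilon_lateral = -(0.3 × 0.00065)
  epsilon_lateral = -0.000195
Final answer: epsilon_lateral = -0.000195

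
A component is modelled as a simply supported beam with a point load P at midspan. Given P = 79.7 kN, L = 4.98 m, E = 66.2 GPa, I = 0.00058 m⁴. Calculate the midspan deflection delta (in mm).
Model: a simply supported beam with a point load P at midspan, so delta = (P·L^3) / (48·E·I).
Convert to SI units:
  P = 79.7 kN = 79700 N
  E = 66.2 GPa = 6.62 × 10¹⁰ Pa
Substitute:
  delta = (79700 × 4.98^3) / (48 × (6.62 × 10¹⁰) × 0.00058)
  delta = 0.005341 m
Convert: delta = 0.005341 m = 5.341 mm
Final answer: delta = 5.341 mm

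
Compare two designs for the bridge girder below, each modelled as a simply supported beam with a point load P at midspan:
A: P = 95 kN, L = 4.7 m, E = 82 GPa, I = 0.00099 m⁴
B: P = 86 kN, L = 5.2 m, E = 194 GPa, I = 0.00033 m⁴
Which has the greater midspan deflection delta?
Model: a simply supported beam with a point load P at midspan, so delta = (P·L^3) / (48·E·I) (SI units).
  A: delta = (95000 × 4.7^3) / (48 × (8.2 × 10¹⁰) × 0.00099) = 0.002531 m = 2.531 mm
  B: delta = (86000 × 5.2^3) / (48 × (1.94 × 10¹¹) × 0.00033) = 0.003935 m = 3.935 mm
3.935 mm > 2.531 mm, so B is larger.
Final answer: B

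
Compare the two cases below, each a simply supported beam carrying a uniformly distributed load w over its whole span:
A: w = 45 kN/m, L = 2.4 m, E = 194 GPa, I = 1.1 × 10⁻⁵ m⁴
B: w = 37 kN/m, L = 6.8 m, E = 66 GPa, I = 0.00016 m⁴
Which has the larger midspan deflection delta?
Model: a simply supported beam carrying a uniformly distributed load w over its whole span, so delta = (5·w·L^4) / (384·E·I) (SI units).
  A: delta = (5 × 45000 × 2.4^4) / (384 × (1.94 × 10¹¹) × (1.1 × 10⁻⁵)) = 0.00911 m = 9.11 mm
  B: delta = (5 × 37000 × 6.8^4) / (384 × (6.6 × 10¹⁰) × 0.00016) = 0.09755 m = 97.55 mm
97.55 mm > 9.11 mm, so B is larger.
Final answer: B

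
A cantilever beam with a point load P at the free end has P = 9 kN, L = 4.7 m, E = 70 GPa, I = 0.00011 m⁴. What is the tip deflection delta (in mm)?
Model: a cantilever beam with a point load P at the free end, so delta = (P·L^3) / (3·E·I).
Convert to SI units:
  P = 9 kN = 9000 N
  E = 70 GPa = 7 × 10¹⁰ Pa
Substitute:
  delta = (9000 × 4.7^3) / (3 × (7 × 10¹⁰) × 0.00011)
  delta = 0.04045 m
Convert: delta = 0.04045 m = 40.45 mm
Final answer: delta = 40.45 mm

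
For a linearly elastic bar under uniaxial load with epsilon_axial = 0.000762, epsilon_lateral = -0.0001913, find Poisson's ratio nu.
Model: a linearly elastic bar under uniaxial load, so epsilon_lateral = -nu·epsilon_axial.
Solve for nu: nu = -epsilon_lateral / epsilon_axial.
Substitute:
  nu = -(-0.0001913) / 0.000762
  nu = 0.251
Final answer: nu = 0.251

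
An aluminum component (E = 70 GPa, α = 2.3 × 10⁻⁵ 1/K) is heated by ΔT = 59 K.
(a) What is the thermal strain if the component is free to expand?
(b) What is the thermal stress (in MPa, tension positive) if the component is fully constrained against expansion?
(a) Free thermal strain ε_th = α·ΔT = (2.3 × 10⁻⁵) × 59 = 0.001357
(b) Fully constrained, the expansion is suppressed, so σ = -E·α·ΔT. Convert E = 70 GPa = 7 × 10¹⁰ Pa.
  σ = -(7 × 10¹⁰) × (2.3 × 10⁻⁵) × 59 = -9.499 × 10⁷ Pa = -94.99 MPa (compressive)
Final answer: (a) ε_th = 0.001357, (b) σ = -94.99 MPa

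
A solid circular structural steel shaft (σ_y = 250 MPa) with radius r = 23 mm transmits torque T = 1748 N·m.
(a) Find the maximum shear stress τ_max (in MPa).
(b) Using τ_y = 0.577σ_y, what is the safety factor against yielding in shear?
(a) For a solid circular shaft, τ_max = T·r/J with J = π·r^4/2, i.e. τ_max = 2·T / (π·r^3). Convert r = 23 mm = 0.023 m.
  τ_max = (2 × 1748) / (π × 0.023^3) = 9.146 × 10⁷ Pa = 91.46 MPa
(b) τ_y = 0.577 × 250 = 144.25 MPa
  SF = τ_y/τ_max = 144.25 / 91.46 = 1.577
Final answer: (a) τ_max = 91.46 MPa, (b) SF = 1.577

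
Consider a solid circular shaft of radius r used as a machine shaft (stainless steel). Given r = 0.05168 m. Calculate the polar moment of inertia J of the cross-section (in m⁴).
Model: a solid circular shaft of radius r, so J = (π·r^4) / 2.
Substitute:
  J = (π × 0.05168^4) / 2
  J = 1.12 × 10⁻⁵ m⁴
Final answer: J = 1.12 × 10⁻⁵ m⁴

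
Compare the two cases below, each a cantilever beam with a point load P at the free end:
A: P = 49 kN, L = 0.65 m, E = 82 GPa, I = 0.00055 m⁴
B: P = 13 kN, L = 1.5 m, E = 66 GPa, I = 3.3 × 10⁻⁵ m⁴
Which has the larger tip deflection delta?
Model: a cantilever beam with a point load P at the free end, so delta = (P·L^3) / (3·E·I) (SI units).
  A: delta = (49000 × 0.65^3) / (3 × (8.2 × 10¹⁰) × 0.00055) = 9.946 × 10⁻⁵ m = 0.09946 mm
  B: delta = (13000 × 1.5^3) / (3 × (6.6 × 10¹⁰) × (3.3 × 10⁻⁵)) = 0.006715 m = 6.715 mm
6.715 mm > 0.09946 mm, so B is larger.
Final answer: B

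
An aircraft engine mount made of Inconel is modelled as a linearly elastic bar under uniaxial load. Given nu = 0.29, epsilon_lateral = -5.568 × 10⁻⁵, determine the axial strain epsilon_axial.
Model: a linearly elastic bar under uniaxial load, so epsilon_lateral = -nu·epsilon_axial.
Solve for epsilon_axial: epsilon_axial = -epsilon_lateral / nu.
Substitute:
  epsilon_axial = -(-5.568 × 10⁻⁵) / 0.29
  epsilon_axial = 0.000192
Final answer: epsilon_axial = 0.000192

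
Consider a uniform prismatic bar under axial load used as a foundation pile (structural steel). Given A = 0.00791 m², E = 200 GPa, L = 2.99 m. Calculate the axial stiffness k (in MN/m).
Model: a uniform prismatic bar under axial load, so k = (A·E) / L.
Convert to SI units:
  E = 200 GPa = 2 × 10¹¹ Pa
Substitute:
  k = (0.00791 × (2 × 10¹¹)) / 2.99
  k = 5.291 × 10⁸ N/m
Convert: k = 5.291 × 10⁸ N/m = 529.1 MN/m
Final answer: k = 529.1 MN/m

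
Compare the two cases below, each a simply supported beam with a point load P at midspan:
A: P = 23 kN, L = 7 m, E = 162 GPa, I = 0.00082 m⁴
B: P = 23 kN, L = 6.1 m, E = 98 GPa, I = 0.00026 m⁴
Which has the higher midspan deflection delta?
Model: a simply supported beam with a point load P at midspan, so delta = (P·L^3) / (48·E·I) (SI units).
  A: delta = (23000 × 7^3) / (48 × (1.62 × 10¹¹) × 0.00082) = 0.001237 m = 1.237 mm
  B: delta = (23000 × 6.1^3) / (48 × (9.8 × 10¹⁰) × 0.00026) = 0.004269 m = 4.269 mm
4.269 mm > 1.237 mm, so B is larger.
Final answer: B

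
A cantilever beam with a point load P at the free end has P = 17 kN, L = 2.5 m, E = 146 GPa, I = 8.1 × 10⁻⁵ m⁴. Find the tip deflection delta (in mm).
Model: a cantilever beam with a point load P at the free end, so delta = (P·L^3) / (3·E·I).
Convert to SI units:
  P = 17 kN = 17000 N
  E = 146 GPa = 1.46 × 10¹¹ Pa
Substitute:
  delta = (17000 × 2.5^3) / (3 × (1.46 × 10¹¹) × (8.1 × 10⁻⁵))
  delta = 0.007487 m
Convert: delta = 0.007487 m = 7.487 mm
Final answer: delta = 7.487 mm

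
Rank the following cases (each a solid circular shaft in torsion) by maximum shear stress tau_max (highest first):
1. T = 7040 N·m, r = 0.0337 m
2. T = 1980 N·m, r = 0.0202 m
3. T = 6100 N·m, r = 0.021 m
Model: a solid circular shaft in torsion, so tau_max = (2·T) / (π·r^3) (SI units).
  Case 1: tau_max = (2 × 7040) / (π × 0.0337^3) = 1.171 × 10⁸ Pa = 117.1 MPa
  Case 2: tau_max = (2 × 1980) / (π × 0.0202^3) = 1.529 × 10⁸ Pa = 152.9 MPa
  Case 3: tau_max = (2 × 6100) / (π × 0.021^3) = 4.193 × 10⁸ Pa = 419.3 MPa
Ordering: 419.3 MPa (case 3) > 152.9 MPa (case 2) > 117.1 MPa (case 1)
Final answer: 3, 2, 1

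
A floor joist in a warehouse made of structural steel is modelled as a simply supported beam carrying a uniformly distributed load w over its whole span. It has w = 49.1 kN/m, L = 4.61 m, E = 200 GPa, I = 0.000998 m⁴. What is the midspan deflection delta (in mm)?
Model: a simply supported beam carrying a uniformly distributed load w over its whole span, so delta = (5·w·L^4) / (384·E·I).
Convert to SI units:
  w = 49.1 kN/m = 49100 N/m
  E = 200 GPa = 2 × 10¹¹ Pa
Substitute:
  delta = (5 × 49100 × 4.61^4) / (384 × (2 × 10¹¹) × 0.000998)
  delta = 0.001447 m
Convert: delta = 0.001447 m = 1.447 mm
Final answer: delta = 1.447 mm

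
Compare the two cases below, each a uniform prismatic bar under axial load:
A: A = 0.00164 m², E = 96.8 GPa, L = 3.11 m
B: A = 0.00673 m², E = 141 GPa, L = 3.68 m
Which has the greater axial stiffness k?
Model: a uniform prismatic bar under axial load, so k = (A·E) / L (SI units).
  A: k = (0.00164 × (9.68 × 10¹⁰)) / 3.11 = 5.105 × 10⁷ N/m = 51.05 MN/m
  B: k = (0.00673 × (1.41 × 10¹¹)) / 3.68 = 2.579 × 10⁸ N/m = 257.9 MN/m
257.9 MN/m > 51.05 MN/m, so B is larger.
Final answer: B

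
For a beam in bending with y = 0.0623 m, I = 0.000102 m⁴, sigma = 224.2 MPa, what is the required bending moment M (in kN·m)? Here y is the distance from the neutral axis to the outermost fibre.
Model: a beam in bending, so sigma = (M·y) / I.
Solve for M: M = (sigma·I) / y.
Convert to SI units:
  sigma = 224.2 MPa = 2.242 × 10⁸ Pa
Substitute:
  M = ((2.242 × 10⁸) × 0.000102) / 0.0623
  M = 367100 N·m
Convert: M = 367100 N·m = 367.1 kN·m
Final answer: M = 367.1 kN·m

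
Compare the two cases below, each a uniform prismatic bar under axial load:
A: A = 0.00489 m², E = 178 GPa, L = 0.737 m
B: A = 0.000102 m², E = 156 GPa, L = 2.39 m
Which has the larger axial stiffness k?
Model: a uniform prismatic bar under axial load, so k = (A·E) / L (SI units).
  A: k = (0.00489 × (1.78 × 10¹¹)) / 0.737 = 1.181 × 10⁹ N/m = 1181 MN/m
  B: k = (0.000102 × (1.56 × 10¹¹)) / 2.39 = 6.658 × 10⁶ N/m = 6.658 MN/m
1181 MN/m > 6.658 MN/m, so A is larger.
Final answer: A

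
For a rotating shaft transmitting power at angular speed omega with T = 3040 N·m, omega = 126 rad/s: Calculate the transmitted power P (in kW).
Model: a rotating shaft transmitting power at angular speed omega, so P = T·omega.
Substitute:
  P = 3040 × 126
  P = 383000 W
Convert: P = 383000 W = 383 kW
Final answer: P = 383 kW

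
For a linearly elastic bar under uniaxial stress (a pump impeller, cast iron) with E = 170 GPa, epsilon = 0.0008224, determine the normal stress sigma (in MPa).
Model: a linearly elastic bar under uniaxial stress, so epsilon = sigma / E.
Solve for sigma: sigma = epsilon·E.
Convert to SI units:
  E = 170 GPa = 1.7 × 10¹¹ Pa
Substitute:
  sigma = 0.0008224 × (1.7 × 10¹¹)
  sigma = 1.398 × 10⁸ Pa
Convert: sigma = 1.398 × 10⁸ Pa = 139.8 MPa
Final answer: sigma = 139.8 MPa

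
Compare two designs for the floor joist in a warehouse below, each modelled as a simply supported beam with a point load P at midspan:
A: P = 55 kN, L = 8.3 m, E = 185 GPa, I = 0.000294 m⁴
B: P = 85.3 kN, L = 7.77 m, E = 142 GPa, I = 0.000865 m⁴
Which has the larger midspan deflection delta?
Model: a simply supported beam with a point load P at midspan, so delta = (P·L^3) / (48·E·I) (SI units).
  A: delta = (55000 × 8.3^3) / (48 × (1.85 × 10¹¹) × 0.000294) = 0.01205 m = 12.05 mm
  B: delta = (85300 × 7.77^3) / (48 × (1.42 × 10¹¹) × 0.000865) = 0.006787 m = 6.787 mm
12.05 mm > 6.787 mm, so A is larger.
Final answer: A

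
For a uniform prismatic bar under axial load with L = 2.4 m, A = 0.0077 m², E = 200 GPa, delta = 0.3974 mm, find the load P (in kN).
Model: a uniform prismatic bar under axial load, so delta = (P·L) / (A·E).
Solve for P: P = (delta·A·E) / L.
Convert to SI units:
  E = 200 GPa = 2 × 10¹¹ Pa
  delta = 0.3974 mm = 0.0003974 m
Substitute:
  P = (0.0003974 × 0.0077 × (2 × 10¹¹)) / 2.4
  P = 255000 N
Convert: P = 255000 N = 255 kN
Final answer: P = 255 kN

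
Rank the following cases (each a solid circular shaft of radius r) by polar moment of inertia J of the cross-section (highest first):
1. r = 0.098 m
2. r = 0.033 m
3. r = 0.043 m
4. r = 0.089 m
Model: a solid circular shaft of radius r, so J = (π·r^4) / 2 (SI units).
  Case 1: J = (π × 0.098^4) / 2 = 0.0001449 m⁴
  Case 2: J = (π × 0.033^4) / 2 = 1.863 × 10⁻⁶ m⁴
  Case 3: J = (π × 0.043^4) / 2 = 5.37 × 10⁻⁶ m⁴
  Case 4: J = (π × 0.089^4) / 2 = 9.856 × 10⁻⁵ m⁴
Ordering: 0.0001449 m⁴ (case 1) > 9.856 × 10⁻⁵ m⁴ (case 4) > 5.37 × 10⁻⁶ m⁴ (case 3) > 1.863 × 10⁻⁶ m⁴ (case 2)
Final answer: 1, 4, 3, 2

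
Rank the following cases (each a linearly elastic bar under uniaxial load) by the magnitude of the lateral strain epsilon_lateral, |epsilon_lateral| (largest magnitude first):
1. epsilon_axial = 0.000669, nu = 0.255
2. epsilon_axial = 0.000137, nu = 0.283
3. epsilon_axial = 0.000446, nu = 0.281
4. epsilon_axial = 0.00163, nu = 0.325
Model: a linearly elastic bar under uniaxial load, so epsilon_lateral = -nu·epsilon_axial (SI units).
  Case 1: epsilon_lateral = -(0.255 × 0.000669) = -0.0001706
  Case 2: epsilon_lateral = -(0.283 × 0.000137) = -3.877 × 10⁻⁵
  Case 3: epsilon_lateral = -(0.281 × 0.000446) = -0.0001253
  Case 4: epsilon_lateral = -(0.325 × 0.00163) = -0.0005297
Ordering by |epsilon_lateral|: 0.0005297 (case 4) > 0.0001706 (case 1) > 0.0001253 (case 3) > 3.877 × 10⁻⁵ (case 2)
Final answer: 4, 1, 3, 2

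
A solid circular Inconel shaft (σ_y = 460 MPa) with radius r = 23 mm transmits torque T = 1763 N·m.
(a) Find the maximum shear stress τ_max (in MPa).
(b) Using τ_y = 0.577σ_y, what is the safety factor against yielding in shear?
(a) For a solid circular shaft, τ_max = T·r/J with J = π·r^4/2, i.e. τ_max = 2·T / (π·r^3). Convert r = 23 mm = 0.023 m.
  τ_max = (2 × 1763) / (π × 0.023^3) = 9.225 × 10⁷ Pa = 92.25 MPa
(b) τ_y = 0.577 × 460 = 265.42 MPa
  SF = τ_y/τ_max = 265.42 / 92.25 = 2.877
Final answer: (a) τ_max = 92.25 MPa, (b) SF = 2.877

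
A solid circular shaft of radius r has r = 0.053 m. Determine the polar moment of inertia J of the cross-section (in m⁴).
Model: a solid circular shaft of radius r, so J = (π·r^4) / 2.
Substitute:
  J = (π × 0.053^4) / 2
  J = 1.239 × 10⁻⁵ m⁴
Final answer: J = 1.239 × 10⁻⁵ m⁴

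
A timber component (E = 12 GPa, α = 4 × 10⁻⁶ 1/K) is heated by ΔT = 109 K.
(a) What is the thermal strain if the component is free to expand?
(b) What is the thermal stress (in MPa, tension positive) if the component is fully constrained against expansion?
(a) Free thermal strain ε_th = α·ΔT = (4 × 10⁻⁶) × 109 = 0.000436
(b) Fully constrained, the expansion is suppressed, so σ = -E·α·ΔT. Convert E = 12 GPa = 1.2 × 10¹⁰ Pa.
  σ = -(1.2 × 10¹⁰) × (4 × 10⁻⁶) × 109 = -5.232 × 10⁶ Pa = -5.232 MPa (compressive)
Final answer: (a) ε_th = 0.000436, (b) σ = -5.232 MPa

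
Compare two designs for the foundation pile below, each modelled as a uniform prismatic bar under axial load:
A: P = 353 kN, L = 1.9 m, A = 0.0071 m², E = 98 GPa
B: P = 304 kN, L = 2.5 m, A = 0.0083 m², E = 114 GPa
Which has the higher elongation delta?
Model: a uniform prismatic bar under axial load, so delta = (P·L) / (A·E) (SI units).
  A: delta = (353000 × 1.9) / (0.0071 × (9.8 × 10¹⁰)) = 0.0009639 m = 0.9639 mm
  B: delta = (304000 × 2.5) / (0.0083 × (1.14 × 10¹¹)) = 0.0008032 m = 0.8032 mm
0.9639 mm > 0.8032 mm, so A is larger.
Final answer: A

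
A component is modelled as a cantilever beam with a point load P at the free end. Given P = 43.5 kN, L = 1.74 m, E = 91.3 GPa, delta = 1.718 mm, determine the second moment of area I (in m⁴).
Model: a cantilever beam with a point load P at the free end, so delta = (P·L^3) / (3·E·I).
Solve for I: I = (P·L^3) / (3·delta·E).
Convert to SI units:
  P = 43.5 kN = 43500 N
  E = 91.3 GPa = 9.13 × 10¹⁰ Pa
  delta = 1.718 mm = 0.001718 m
Substitute:
  I = (43500 × 1.74^3) / (3 × 0.001718 × (9.13 × 10¹⁰))
  I = 0.000487 m⁴
Final answer: I = 0.000487 m⁴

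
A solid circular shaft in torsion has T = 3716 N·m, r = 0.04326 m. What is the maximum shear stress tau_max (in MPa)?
Model: a solid circular shaft in torsion, so tau_max = (2·T) / (π·r^3).
Substitute:
  tau_max = (2 × 3716) / (π × 0.04326^3)
  tau_max = 2.922 × 10⁷ Pa
Convert: tau_max = 2.922 × 10⁷ Pa = 29.22 MPa
Final answer: tau_max = 29.22 MPa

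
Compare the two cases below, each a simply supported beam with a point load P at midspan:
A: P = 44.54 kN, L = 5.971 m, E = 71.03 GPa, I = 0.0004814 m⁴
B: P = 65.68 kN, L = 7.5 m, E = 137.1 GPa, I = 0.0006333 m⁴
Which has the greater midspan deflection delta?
Model: a simply supported beam with a point load P at midspan, so delta = (P·L^3) / (48·E·I) (SI units).
  A: delta = (44540 × 5.971^3) / (48 × (7.103 × 10¹⁰) × 0.0004814) = 0.005777 m = 5.777 mm
  B: delta = (65680 × 7.5^3) / (48 × (1.371 × 10¹¹) × 0.0006333) = 0.006649 m = 6.649 mm
6.649 mm > 5.777 mm, so B is larger.
Final answer: B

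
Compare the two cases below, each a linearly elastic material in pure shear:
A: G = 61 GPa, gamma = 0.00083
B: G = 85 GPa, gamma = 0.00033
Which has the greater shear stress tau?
Model: a linearly elastic material in pure shear, so tau = G·gamma (SI units).
  A: tau = (6.1 × 10¹⁰) × 0.00083 = 5.063 × 10⁷ Pa = 50.63 MPa
  B: tau = (8.5 × 10¹⁰) × 0.00033 = 2.805 × 10⁷ Pa = 28.05 MPa
50.63 MPa > 28.05 MPa, so A is larger.
Final answer: A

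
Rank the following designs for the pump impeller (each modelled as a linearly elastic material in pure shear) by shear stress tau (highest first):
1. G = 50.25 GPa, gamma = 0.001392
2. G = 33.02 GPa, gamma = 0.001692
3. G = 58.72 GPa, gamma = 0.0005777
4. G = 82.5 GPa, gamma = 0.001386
Model: a linearly elastic material in pure shear, so tau = G·gamma (SI units).
  Case 1: tau = (5.025 × 10¹⁰) × 0.001392 = 6.995 × 10⁷ Pa = 69.95 MPa
  Case 2: tau = (3.302 × 10¹⁰) × 0.001692 = 5.587 × 10⁷ Pa = 55.87 MPa
  Case 3: tau = (5.872 × 10¹⁰) × 0.0005777 = 3.392 × 10⁷ Pa = 33.92 MPa
  Case 4: tau = (8.25 × 10¹⁰) × 0.001386 = 1.143 × 10⁸ Pa = 114.3 MPa
Ordering: 114.3 MPa (case 4) > 69.95 MPa (case 1) > 55.87 MPa (case 2) > 33.92 MPa (case 3)
Final answer: 4, 1, 2, 3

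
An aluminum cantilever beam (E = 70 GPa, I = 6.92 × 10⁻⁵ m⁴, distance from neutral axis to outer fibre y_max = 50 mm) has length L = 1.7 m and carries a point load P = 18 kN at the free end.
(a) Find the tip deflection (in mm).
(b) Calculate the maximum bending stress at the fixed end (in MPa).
(a) Tip deflection of a cantilever with an end point load: δ = P·L^3 / (3·E·I). Convert P = 18 kN = 18000 N, E = 70 GPa = 7 × 10¹⁰ Pa.
  δ = (18000 × 1.7^3) / (3 × (7 × 10¹⁰) × (6.92 × 10⁻⁵)) = 0.006085 m = 6.085 mm
(b) Maximum bending moment at the fixed end: M = P·L = 18000 × 1.7 = 30600 N·m. Convert y_max = 50 mm = 0.05 m.
  σ = M·y_max / I = (30600 × 0.05) / (6.92 × 10⁻⁵) = 2.211 × 10⁷ Pa = 22.11 MPa
Final answer: (a) δ = 6.085 mm, (b) σ = 22.11 MPa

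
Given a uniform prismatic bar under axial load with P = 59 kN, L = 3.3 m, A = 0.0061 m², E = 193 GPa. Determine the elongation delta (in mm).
Model: a uniform prismatic bar under axial load, so delta = (P·L) / (A·E).
Convert to SI units:
  P = 59 kN = 59000 N
  E = 193 GPa = 1.93 × 10¹¹ Pa
Substitute:
  delta = (59000 × 3.3) / (0.0061 × (1.93 × 10¹¹))
  delta = 0.0001654 m
Convert: delta = 0.0001654 m = 0.1654 mm
Final answer: delta = 0.1654 mm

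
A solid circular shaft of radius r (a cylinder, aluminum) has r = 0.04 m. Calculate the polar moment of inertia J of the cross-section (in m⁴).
Model: a solid circular shaft of radius r, so J = (π·r^4) / 2.
Substitute:
  J = (π × 0.04^4) / 2
  J = 4.021 × 10⁻⁶ m⁴
Final answer: J = 4.021 × 10⁻⁶ m⁴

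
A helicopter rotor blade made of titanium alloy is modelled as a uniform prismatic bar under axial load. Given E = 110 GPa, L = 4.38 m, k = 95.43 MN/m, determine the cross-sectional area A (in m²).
Model: a uniform prismatic bar under axial load, so k = (A·E) / L.
Solve for A: A = (k·L) / E.
Convert to SI units:
  E = 110 GPa = 1.1 × 10¹¹ Pa
  k = 95.43 MN/m = 9.543 × 10⁷ N/m
Substitute:
  A = ((9.543 × 10⁷) × 4.38) / (1.1 × 10¹¹)
  A = 0.0038 m²
Final answer: A = 0.0038 m²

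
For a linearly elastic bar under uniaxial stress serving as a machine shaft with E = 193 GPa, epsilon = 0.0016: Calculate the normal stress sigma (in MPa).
Model: a linearly elastic bar under uniaxial stress, so sigma = E·epsilon.
Convert to SI units:
  E = 193 GPa = 1.93 × 10¹¹ Pa
Substitute:
  sigma = (1.93 × 10¹¹) × 0.0016
  sigma = 3.088 × 10⁸ Pa
Convert: sigma = 3.088 × 10⁸ Pa = 308.8 MPa
Final answer: sigma = 308.8 MPa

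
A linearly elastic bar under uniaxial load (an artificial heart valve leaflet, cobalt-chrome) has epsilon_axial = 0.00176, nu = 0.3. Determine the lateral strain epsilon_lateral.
Model: a linearly elastic bar under uniaxial load, so epsilon_lateral = -nu·epsilon_axial.
Substitute:
  epsilon_lateral = -(0.3 × 0.00176)
  epsilon_lateral = -0.000528
Final answer: epsilon_lateral = -0.000528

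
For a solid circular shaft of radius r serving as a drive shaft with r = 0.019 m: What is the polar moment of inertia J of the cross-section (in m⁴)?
Model: a solid circular shaft of radius r, so J = (π·r^4) / 2.
Substitute:
  J = (π × 0.019^4) / 2
  J = 2.047 × 10⁻⁷ m⁴
Final answer: J = 2.047 × 10⁻⁷ m⁴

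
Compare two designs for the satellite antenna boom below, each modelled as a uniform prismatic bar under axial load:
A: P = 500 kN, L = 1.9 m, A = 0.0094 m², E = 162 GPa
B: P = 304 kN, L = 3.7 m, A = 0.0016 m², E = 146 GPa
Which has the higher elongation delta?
Model: a uniform prismatic bar under axial load, so delta = (P·L) / (A·E) (SI units).
  A: delta = (500000 × 1.9) / (0.0094 × (1.62 × 10¹¹)) = 0.0006239 m = 0.6239 mm
  B: delta = (304000 × 3.7) / (0.0016 × (1.46 × 10¹¹)) = 0.004815 m = 4.815 mm
4.815 mm > 0.6239 mm, so B is larger.
Final answer: B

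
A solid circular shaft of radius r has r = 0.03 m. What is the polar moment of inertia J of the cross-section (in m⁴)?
Model: a solid circular shaft of radius r, so J = (π·r^4) / 2.
Substitute:
  J = (π × 0.03^4) / 2
  J = 1.272 × 10⁻⁶ m⁴
Final answer: J = 1.272 × 10⁻⁶ m⁴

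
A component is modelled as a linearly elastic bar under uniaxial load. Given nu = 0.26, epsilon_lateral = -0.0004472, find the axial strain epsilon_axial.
Model: a linearly elastic bar under uniaxial load, so epsilon_lateral = -nu·epsilon_axial.
Solve for epsilon_axial: epsilon_axial = -epsilon_lateral / nu.
Substitute:
  epsilon_axial = -(-0.0004472) / 0.26
  epsilon_axial = 0.00172
Final answer: epsilon_axial = 0.00172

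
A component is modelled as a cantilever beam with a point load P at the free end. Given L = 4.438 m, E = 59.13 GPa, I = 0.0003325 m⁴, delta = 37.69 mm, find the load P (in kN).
Model: a cantilever beam with a point load P at the free end, so delta = (P·L^3) / (3·E·I).
Solve for P: P = (3·delta·E·I) / L^3.
Convert to SI units:
  E = 59.13 GPa = 5.913 × 10¹⁰ Pa
  delta = 37.69 mm = 0.03769 m
Substitute:
  P = (3 × 0.03769 × (5.913 × 10¹⁰) × 0.0003325) / 4.438^3
  P = 25430 N
Convert: P = 25430 N = 25.43 kN
Final answer: P = 25.43 kN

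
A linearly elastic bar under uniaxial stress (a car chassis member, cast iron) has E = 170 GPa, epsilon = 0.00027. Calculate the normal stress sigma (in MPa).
Model: a linearly elastic bar under uniaxial stress, so sigma = E·epsilon.
Convert to SI units:
  E = 170 GPa = 1.7 × 10¹¹ Pa
Substitute:
  sigma = (1.7 × 10¹¹) × 0.00027
  sigma = 4.59 × 10⁷ Pa
Convert: sigma = 4.59 × 10⁷ Pa = 45.9 MPa
Final answer: sigma = 45.9 MPa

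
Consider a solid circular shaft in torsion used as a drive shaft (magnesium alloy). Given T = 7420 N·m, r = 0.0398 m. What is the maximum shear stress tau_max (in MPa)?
Model: a solid circular shaft in torsion, so tau_max = (2·T) / (π·r^3).
Substitute:
  tau_max = (2 × 7420) / (π × 0.0398^3)
  tau_max = 7.493 × 10⁷ Pa
Convert: tau_max = 7.493 × 10⁷ Pa = 74.93 MPa
Final answer: tau_max = 74.93 MPa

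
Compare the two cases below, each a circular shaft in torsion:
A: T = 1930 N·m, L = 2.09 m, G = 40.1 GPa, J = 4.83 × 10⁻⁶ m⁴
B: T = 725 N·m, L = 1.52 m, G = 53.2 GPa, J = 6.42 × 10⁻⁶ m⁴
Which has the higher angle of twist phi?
Model: a circular shaft in torsion, so phi = (T·L) / (G·J) (SI units).
  A: phi = (1930 × 2.09) / ((4.01 × 10¹⁰) × (4.83 × 10⁻⁶)) = 0.02083 rad = 1.193°
  B: phi = (725 × 1.52) / ((5.32 × 10¹⁰) × (6.42 × 10⁻⁶)) = 0.003227 rad = 0.1849°
1.193° > 0.1849°, so A is larger.
Final answer: A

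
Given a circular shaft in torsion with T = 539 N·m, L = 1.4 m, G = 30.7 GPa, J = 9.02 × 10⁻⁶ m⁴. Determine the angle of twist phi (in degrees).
Model: a circular shaft in torsion, so phi = (T·L) / (G·J).
Convert to SI units:
  G = 30.7 GPa = 3.07 × 10¹⁰ Pa
Substitute:
  phi = (539 × 1.4) / ((3.07 × 10¹⁰) × (9.02 × 10⁻⁶))
  phi = 0.002725 rad
Convert to degrees: phi = 0.002725 × 180/π = 0.1561°
Final answer: phi = 0.1561°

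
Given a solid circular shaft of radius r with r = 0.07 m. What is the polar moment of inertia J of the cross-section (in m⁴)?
Model: a solid circular shaft of radius r, so J = (π·r^4) / 2.
Substitute:
  J = (π × 0.07^4) / 2
  J = 3.771 × 10⁻⁵ m⁴
Final answer: J = 3.771 × 10⁻⁵ m⁴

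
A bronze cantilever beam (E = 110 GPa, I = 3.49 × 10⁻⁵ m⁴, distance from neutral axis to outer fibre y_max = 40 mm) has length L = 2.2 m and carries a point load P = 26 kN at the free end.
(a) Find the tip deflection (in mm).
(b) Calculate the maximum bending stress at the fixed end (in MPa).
(a) Tip deflection of a cantilever with an end point load: δ = P·L^3 / (3·E·I). Convert P = 26 kN = 26000 N, E = 110 GPa = 1.1 × 10¹¹ Pa.
  δ = (26000 × 2.2^3) / (3 × (1.1 × 10¹¹) × (3.49 × 10⁻⁵)) = 0.02404 m = 24.04 mm
(b) Maximum bending moment at the fixed end: M = P·L = 26000 × 2.2 = 57200 N·m. Convert y_max = 40 mm = 0.04 m.
  σ = M·y_max / I = (57200 × 0.04) / (3.49 × 10⁻⁵) = 6.556 × 10⁷ Pa = 65.56 MPa
Final answer: (a) δ = 24.04 mm, (b) σ = 65.56 MPa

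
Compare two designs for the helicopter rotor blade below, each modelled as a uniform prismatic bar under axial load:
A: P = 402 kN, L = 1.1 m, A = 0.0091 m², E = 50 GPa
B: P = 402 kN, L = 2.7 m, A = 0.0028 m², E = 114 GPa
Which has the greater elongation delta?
Model: a uniform prismatic bar under axial load, so delta = (P·L) / (A·E) (SI units).
  A: delta = (402000 × 1.1) / (0.0091 × (5 × 10¹⁰)) = 0.0009719 m = 0.9719 mm
  B: delta = (402000 × 2.7) / (0.0028 × (1.14 × 10¹¹)) = 0.0034 m = 3.4 mm
3.4 mm > 0.9719 mm, so B is larger.
Final answer: B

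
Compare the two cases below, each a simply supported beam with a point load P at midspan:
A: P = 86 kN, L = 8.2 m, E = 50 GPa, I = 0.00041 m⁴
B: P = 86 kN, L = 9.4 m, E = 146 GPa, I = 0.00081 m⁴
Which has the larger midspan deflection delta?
Model: a simply supported beam with a point load P at midspan, so delta = (P·L^3) / (48·E·I) (SI units).
  A: delta = (86000 × 8.2^3) / (48 × (5 × 10¹⁰) × 0.00041) = 0.04819 m = 48.19 mm
  B: delta = (86000 × 9.4^3) / (48 × (1.46 × 10¹¹) × 0.00081) = 0.01258 m = 12.58 mm
48.19 mm > 12.58 mm, so A is larger.
Final answer: A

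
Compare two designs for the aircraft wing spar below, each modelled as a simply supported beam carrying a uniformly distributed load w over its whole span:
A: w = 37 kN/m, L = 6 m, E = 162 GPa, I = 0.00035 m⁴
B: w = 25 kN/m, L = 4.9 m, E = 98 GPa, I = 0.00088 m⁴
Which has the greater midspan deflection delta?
Model: a simply supported beam carrying a uniformly distributed load w over its whole span, so delta = (5·w·L^4) / (384·E·I) (SI units).
  A: delta = (5 × 37000 × 6^4) / (384 × (1.62 × 10¹¹) × 0.00035) = 0.01101 m = 11.01 mm
  B: delta = (5 × 25000 × 4.9^4) / (384 × (9.8 × 10¹⁰) × 0.00088) = 0.002176 m = 2.176 mm
11.01 mm > 2.176 mm, so A is larger.
Final answer: A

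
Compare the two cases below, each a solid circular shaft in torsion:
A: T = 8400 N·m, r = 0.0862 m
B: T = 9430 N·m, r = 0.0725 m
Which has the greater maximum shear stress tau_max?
Model: a solid circular shaft in torsion, so tau_max = (2·T) / (π·r^3) (SI units).
  A: tau_max = (2 × 8400) / (π × 0.0862^3) = 8.349 × 10⁶ Pa = 8.349 MPa
  B: tau_max = (2 × 9430) / (π × 0.0725^3) = 1.575 × 10⁷ Pa = 15.75 MPa
15.75 MPa > 8.349 MPa, so B is larger.
Final answer: B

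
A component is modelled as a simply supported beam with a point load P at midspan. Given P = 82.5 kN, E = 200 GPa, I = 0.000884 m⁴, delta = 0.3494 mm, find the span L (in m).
Model: a simply supported beam with a point load P at midspan, so delta = (P·L^3) / (48·E·I).
Solve for L: L = ((48·delta·E·I) / P)^(1/3).
Convert to SI units:
  P = 82.5 kN = 82500 N
  E = 200 GPa = 2 × 10¹¹ Pa
  delta = 0.3494 mm = 0.0003494 m
Substitute:
  L = ((48 × 0.0003494 × (2 × 10¹¹) × 0.000884) / 82500)^(1/3)
  L = 3.3 m
Final answer: L = 3.3 m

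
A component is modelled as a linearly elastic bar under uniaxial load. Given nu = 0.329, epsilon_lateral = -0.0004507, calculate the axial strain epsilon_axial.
Model: a linearly elastic bar under uniaxial load, so epsilon_lateral = -nu·epsilon_axial.
Solve for epsilon_axial: epsilon_axial = -epsilon_lateral / nu.
Substitute:
  epsilon_axial = -(-0.0004507) / 0.329
  epsilon_axial = 0.00137
Final answer: epsilon_axial = 0.00137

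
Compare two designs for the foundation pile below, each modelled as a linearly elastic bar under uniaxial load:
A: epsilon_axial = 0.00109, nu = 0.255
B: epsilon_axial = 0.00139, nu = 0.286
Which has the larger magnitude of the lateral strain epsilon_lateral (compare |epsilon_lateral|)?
Model: a linearly elastic bar under uniaxial load, so epsilon_lateral = -nu·epsilon_axial (SI units).
  A: epsilon_lateral = -(0.255 × 0.00109) = -0.000278
  B: epsilon_lateral = -(0.286 × 0.00139) = -0.0003975
|epsilon_lateral|: A = 0.000278, B = 0.0003975, so B is larger in magnitude.
Final answer: B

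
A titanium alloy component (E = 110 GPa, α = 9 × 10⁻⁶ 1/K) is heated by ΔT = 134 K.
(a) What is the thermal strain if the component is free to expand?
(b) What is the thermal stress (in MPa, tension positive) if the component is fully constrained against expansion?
(a) Free thermal strain ε_th = α·ΔT = (9 × 10⁻⁶) × 134 = 0.001206
(b) Fully constrained, the expansion is suppressed, so σ = -E·α·ΔT. Convert E = 110 GPa = 1.1 × 10¹¹ Pa.
  σ = -(1.1 × 10¹¹) × (9 × 10⁻⁶) × 134 = -1.327 × 10⁸ Pa = -132.7 MPa (compressive)
Final answer: (a) ε_th = 0.001206, (b) σ = -132.7 MPa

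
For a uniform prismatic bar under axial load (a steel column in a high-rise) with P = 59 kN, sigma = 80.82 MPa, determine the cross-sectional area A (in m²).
Model: a uniform prismatic bar under axial load, so sigma = P / A.
Solve for A: A = P / sigma.
Convert to SI units:
  P = 59 kN = 59000 N
  sigma = 80.82 MPa = 8.082 × 10⁷ Pa
Substitute:
  A = 59000 / (8.082 × 10⁷)
  A = 0.00073 m²
Final answer: A = 0.00073 m²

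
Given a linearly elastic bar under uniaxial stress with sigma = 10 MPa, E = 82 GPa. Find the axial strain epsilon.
Model: a linearly elastic bar under uniaxial stress, so epsilon = sigma / E.
Convert to SI units:
  sigma = 10 MPa = 1 × 10⁷ Pa
  E = 82 GPa = 8.2 × 10¹⁰ Pa
Substitute:
  epsilon = (1 × 10⁷) / (8.2 × 10¹⁰)
  epsilon = 0.000122
Final answer: epsilon = 0.000122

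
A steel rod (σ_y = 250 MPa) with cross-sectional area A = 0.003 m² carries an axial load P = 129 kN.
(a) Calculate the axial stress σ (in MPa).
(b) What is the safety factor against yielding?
(a) Axial stress σ = P/A. Convert P = 129 kN = 129000 N.
  σ = 129000 / 0.003 = 4.3 × 10⁷ Pa = 43 MPa
(b) Safety factor SF = σ_y/σ = 250 / 43 = 5.814
Final answer: (a) σ = 43 MPa, (b) SF = 5.814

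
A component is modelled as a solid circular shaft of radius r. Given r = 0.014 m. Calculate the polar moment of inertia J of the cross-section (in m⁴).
Model: a solid circular shaft of radius r, so J = (π·r^4) / 2.
Substitute:
  J = (π × 0.014^4) / 2
  J = 6.034 × 10⁻⁸ m⁴
Final answer: J = 6.034 × 10⁻⁸ m⁴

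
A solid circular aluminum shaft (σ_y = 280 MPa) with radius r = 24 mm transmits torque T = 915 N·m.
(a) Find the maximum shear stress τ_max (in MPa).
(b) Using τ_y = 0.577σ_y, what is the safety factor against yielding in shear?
(a) For a solid circular shaft, τ_max = T·r/J with J = π·r^4/2, i.e. τ_max = 2·T / (π·r^3). Convert r = 24 mm = 0.024 m.
  τ_max = (2 × 915) / (π × 0.024^3) = 4.214 × 10⁷ Pa = 42.14 MPa
(b) τ_y = 0.577 × 280 = 161.56 MPa
  SF = τ_y/τ_max = 161.56 / 42.14 = 3.834
Final answer: (a) τ_max = 42.14 MPa, (b) SF = 3.834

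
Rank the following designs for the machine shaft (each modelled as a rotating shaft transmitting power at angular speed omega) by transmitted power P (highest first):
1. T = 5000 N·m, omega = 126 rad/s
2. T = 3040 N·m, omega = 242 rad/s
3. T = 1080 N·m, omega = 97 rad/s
Model: a rotating shaft transmitting power at angular speed omega, so P = T·omega (SI units).
  Case 1: P = 5000 × 126 = 630000 W = 630 kW
  Case 2: P = 3040 × 242 = 735700 W = 735.7 kW
  Case 3: P = 1080 × 97 = 104800 W = 104.8 kW
Ordering: 735.7 kW (case 2) > 630 kW (case 1) > 104.8 kW (case 3)
Final answer: 2, 1, 3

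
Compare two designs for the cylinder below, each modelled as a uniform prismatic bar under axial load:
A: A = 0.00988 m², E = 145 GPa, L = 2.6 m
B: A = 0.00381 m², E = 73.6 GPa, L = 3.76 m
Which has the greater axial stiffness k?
Model: a uniform prismatic bar under axial load, so k = (A·E) / L (SI units).
  A: k = (0.00988 × (1.45 × 10¹¹)) / 2.6 = 5.51 × 10⁸ N/m = 551 MN/m
  B: k = (0.00381 × (7.36 × 10¹⁰)) / 3.76 = 7.458 × 10⁷ N/m = 74.58 MN/m
551 MN/m > 74.58 MN/m, so A is larger.
Final answer: A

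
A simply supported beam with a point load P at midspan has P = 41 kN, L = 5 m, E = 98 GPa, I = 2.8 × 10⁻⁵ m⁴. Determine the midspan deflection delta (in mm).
Model: a simply supported beam with a point load P at midspan, so delta = (P·L^3) / (48·E·I).
Convert to SI units:
  P = 41 kN = 41000 N
  E = 98 GPa = 9.8 × 10¹⁰ Pa
Substitute:
  delta = (41000 × 5^3) / (48 × (9.8 × 10¹⁰) × (2.8 × 10⁻⁵))
  delta = 0.03891 m
Convert: delta = 0.03891 m = 38.91 mm
Final answer: delta = 38.91 mm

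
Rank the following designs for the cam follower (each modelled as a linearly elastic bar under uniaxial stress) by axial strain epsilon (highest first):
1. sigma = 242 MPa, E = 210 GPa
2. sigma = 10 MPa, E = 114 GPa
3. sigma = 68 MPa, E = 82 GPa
Model: a linearly elastic bar under uniaxial stress, so epsilon = sigma / E (SI units).
  Case 1: epsilon = (2.42 × 10⁸) / (2.1 × 10¹¹) = 0.001152
  Case 2: epsilon = (1 × 10⁷) / (1.14 × 10¹¹) = 8.772 × 10⁻⁵
  Case 3: epsilon = (6.8 × 10⁷) / (8.2 × 10¹⁰) = 0.0008293
Ordering: 0.001152 (case 1) > 0.0008293 (case 3) > 8.772 × 10⁻⁵ (case 2)
Final answer: 1, 3, 2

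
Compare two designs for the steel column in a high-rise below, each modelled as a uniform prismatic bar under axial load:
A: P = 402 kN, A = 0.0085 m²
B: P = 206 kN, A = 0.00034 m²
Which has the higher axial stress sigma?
Model: a uniform prismatic bar under axial load, so sigma = P / A (SI units).
  A: sigma = 402000 / 0.0085 = 4.729 × 10⁷ Pa = 47.29 MPa
  B: sigma = 206000 / 0.00034 = 6.059 × 10⁸ Pa = 605.9 MPa
605.9 MPa > 47.29 MPa, so B is larger.
Final answer: B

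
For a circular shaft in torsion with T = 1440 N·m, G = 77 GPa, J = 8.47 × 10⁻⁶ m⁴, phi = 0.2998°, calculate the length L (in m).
Model: a circular shaft in torsion, so phi = (T·L) / (G·J).
Solve for L: L = (phi·G·J) / T.
Convert to SI units:
  G = 77 GPa = 7.7 × 10¹⁰ Pa
  phi = 0.2998° = 0.005232 rad
Substitute:
  L = (0.005232 × (7.7 × 10¹⁰) × (8.47 × 10⁻⁶)) / 1440
  L = 2.37 m
Final answer: L = 2.37 m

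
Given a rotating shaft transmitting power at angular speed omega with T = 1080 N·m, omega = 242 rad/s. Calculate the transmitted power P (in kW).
Model: a rotating shaft transmitting power at angular speed omega, so P = T·omega.
Substitute:
  P = 1080 × 242
  P = 261400 W
Convert: P = 261400 W = 261.4 kW
Final answer: P = 261.4 kW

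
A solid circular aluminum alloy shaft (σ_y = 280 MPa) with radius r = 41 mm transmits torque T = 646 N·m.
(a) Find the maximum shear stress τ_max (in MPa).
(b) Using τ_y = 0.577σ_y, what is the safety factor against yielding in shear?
(a) For a solid circular shaft, τ_max = T·r/J with J = π·r^4/2, i.e. τ_max = 2·T / (π·r^3). Convert r = 41 mm = 0.041 m.
  τ_max = (2 × 646) / (π × 0.041^3) = 5.967 × 10⁶ Pa = 5.967 MPa
(b) τ_y = 0.577 × 280 = 161.56 MPa
  SF = τ_y/τ_max = 161.56 / 5.967 = 27.08
Final answer: (a) τ_max = 5.967 MPa, (b) SF = 27.08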